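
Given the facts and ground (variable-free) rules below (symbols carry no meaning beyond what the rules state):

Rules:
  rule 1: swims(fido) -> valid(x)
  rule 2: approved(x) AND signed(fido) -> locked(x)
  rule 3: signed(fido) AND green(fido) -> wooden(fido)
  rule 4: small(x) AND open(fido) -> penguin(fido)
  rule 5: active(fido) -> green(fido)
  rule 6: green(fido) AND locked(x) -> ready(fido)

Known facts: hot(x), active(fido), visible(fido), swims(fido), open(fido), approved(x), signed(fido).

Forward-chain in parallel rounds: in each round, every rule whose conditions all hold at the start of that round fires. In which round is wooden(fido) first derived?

Round 1: rule 1 [swims(fido) -> valid(x)]; rule 2 [approved(x) AND signed(fido) -> locked(x)]; rule 5 [active(fido) -> green(fido)]. Adds valid(x), locked(x), green(fido).
Round 2: rule 3 [signed(fido) AND green(fido) -> wooden(fido)]; rule 6 [green(fido) AND locked(x) -> ready(fido)]. Adds wooden(fido), ready(fido).
wooden(fido) first appears in round 2.

2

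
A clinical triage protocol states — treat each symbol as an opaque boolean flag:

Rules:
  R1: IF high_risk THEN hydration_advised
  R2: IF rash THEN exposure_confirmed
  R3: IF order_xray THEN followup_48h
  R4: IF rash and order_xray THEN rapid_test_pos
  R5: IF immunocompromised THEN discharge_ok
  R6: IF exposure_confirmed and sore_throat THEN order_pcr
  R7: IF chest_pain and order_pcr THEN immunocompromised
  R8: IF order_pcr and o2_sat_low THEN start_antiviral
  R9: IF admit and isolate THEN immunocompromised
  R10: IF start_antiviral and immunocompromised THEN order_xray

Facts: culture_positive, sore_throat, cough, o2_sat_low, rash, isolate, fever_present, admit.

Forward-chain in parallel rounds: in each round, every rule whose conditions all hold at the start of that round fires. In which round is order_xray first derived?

Round 1 — R2, R9, derive exposure_confirmed, immunocompromised.
Round 2 — R5, R6, derive discharge_ok, order_pcr.
Round 3 — R8, derive start_antiviral.
Round 4 — R10, derive order_xray.
order_xray first appears in round 4.

4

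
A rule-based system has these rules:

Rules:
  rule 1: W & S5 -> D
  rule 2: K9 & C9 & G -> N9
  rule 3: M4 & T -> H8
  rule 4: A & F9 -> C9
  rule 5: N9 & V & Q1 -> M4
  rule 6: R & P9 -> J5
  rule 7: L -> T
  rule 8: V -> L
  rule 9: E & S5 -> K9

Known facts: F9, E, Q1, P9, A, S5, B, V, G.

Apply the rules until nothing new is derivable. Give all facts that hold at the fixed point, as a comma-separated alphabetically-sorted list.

Round 1 fires rule 4, rule 8, rule 9, giving C9, L, K9.
Round 2 fires rule 2, rule 7, giving N9, T.
Round 3 fires rule 5, giving M4.
Round 4 fires rule 3, giving H8.

A, B, C9, E, F9, G, H8, K9, L, M4, N9, P9, Q1, S5, T, V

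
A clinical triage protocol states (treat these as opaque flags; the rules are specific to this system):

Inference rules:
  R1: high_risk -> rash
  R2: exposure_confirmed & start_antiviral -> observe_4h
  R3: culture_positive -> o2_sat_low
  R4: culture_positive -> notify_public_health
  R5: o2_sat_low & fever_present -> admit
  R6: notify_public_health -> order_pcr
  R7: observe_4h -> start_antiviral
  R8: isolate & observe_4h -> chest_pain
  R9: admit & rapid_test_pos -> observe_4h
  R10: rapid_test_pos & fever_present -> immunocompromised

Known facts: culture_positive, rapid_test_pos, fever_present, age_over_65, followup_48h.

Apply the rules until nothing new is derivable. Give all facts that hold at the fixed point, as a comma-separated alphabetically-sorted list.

Round 1 fires R3, R4, R10, giving o2_sat_low, notify_public_health, immunocompromised.
Round 2 fires R5, R6, giving admit, order_pcr.
Round 3 fires R9, giving observe_4h.
Round 4 fires R7, giving start_antiviral.

admit, age_over_65, culture_positive, fever_present, followup_48h, immunocompromised, notify_public_health, o2_sat_low, observe_4h, order_pcr, rapid_test_pos, start_antiviral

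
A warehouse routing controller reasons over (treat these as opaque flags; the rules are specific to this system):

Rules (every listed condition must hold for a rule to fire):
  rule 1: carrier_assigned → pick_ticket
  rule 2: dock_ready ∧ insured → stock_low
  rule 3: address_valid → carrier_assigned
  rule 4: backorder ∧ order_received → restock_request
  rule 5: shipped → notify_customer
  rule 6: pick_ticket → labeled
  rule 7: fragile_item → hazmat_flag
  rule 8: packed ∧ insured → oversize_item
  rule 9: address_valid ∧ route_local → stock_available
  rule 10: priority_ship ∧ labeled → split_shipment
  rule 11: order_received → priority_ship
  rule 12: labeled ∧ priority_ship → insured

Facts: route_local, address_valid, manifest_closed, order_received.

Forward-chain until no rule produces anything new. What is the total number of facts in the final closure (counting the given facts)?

11

[1] rule 3 [address_valid → carrier_assigned]; rule 9 [address_valid ∧ route_local → stock_available]; rule 11 [order_received → priority_ship]. ⇒ new: carrier_assigned, stock_available, priority_ship.
[2] rule 1 [carrier_assigned → pick_ticket]. ⇒ new: pick_ticket.
[3] rule 6 [pick_ticket → labeled]. ⇒ new: labeled.
[4] rule 10 [priority_ship ∧ labeled → split_shipment]; rule 12 [labeled ∧ priority_ship → insured]. ⇒ new: split_shipment, insured.
Closure: {address_valid, carrier_assigned, insured, labeled, manifest_closed, order_received, pick_ticket, priority_ship, route_local, split_shipment, stock_available} — 11 facts.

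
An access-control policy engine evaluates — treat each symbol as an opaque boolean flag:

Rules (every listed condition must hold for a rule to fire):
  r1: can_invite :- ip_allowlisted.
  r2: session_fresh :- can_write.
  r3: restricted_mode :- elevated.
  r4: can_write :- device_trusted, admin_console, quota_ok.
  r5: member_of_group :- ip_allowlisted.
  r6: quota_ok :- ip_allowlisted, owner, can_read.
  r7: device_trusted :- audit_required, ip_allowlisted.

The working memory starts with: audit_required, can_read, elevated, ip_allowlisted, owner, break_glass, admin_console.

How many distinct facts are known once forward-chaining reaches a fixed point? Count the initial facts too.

Round 1 fires r1, r3, r5, r6, r7, giving can_invite, restricted_mode, member_of_group, quota_ok, device_trusted.
Round 2 fires r4, giving can_write.
Round 3 fires r2, giving session_fresh.
Closure: {admin_console, audit_required, break_glass, can_invite, can_read, can_write, device_trusted, elevated, ip_allowlisted, member_of_group, owner, quota_ok, restricted_mode, session_fresh} — 14 facts.

14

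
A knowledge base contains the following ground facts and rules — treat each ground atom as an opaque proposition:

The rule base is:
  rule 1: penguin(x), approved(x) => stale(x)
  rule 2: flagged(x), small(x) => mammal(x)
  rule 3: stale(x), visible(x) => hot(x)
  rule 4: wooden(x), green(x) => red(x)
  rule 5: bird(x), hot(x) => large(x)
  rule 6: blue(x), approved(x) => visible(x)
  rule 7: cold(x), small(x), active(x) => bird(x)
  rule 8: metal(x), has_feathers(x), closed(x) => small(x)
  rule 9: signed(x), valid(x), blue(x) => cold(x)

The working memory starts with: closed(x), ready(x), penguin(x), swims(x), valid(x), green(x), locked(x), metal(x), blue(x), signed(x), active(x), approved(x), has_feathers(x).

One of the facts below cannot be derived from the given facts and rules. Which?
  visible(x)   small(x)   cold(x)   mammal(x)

Round 1 — rule 1, rule 6, rule 8, rule 9, derive stale(x), visible(x), small(x), cold(x).
Round 2 — rule 3, rule 7, derive hot(x), bird(x).
Round 3 — rule 5, derive large(x).
Derived: cold(x) (round 1), visible(x) (round 1), small(x) (round 1). mammal(x) never appears in any round.

mammal(x)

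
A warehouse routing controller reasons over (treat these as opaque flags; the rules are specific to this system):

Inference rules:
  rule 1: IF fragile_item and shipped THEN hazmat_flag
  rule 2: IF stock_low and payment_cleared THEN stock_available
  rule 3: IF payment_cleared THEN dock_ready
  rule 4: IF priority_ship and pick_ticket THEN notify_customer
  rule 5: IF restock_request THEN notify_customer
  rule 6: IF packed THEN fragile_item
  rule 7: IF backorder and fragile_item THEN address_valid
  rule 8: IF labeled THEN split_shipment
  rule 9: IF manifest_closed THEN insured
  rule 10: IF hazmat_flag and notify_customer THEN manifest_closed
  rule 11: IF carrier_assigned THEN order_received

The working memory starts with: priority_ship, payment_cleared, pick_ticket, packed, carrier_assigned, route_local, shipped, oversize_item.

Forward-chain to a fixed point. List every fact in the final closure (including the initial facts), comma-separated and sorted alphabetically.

carrier_assigned, dock_ready, fragile_item, hazmat_flag, insured, manifest_closed, notify_customer, order_received, oversize_item, packed, payment_cleared, pick_ticket, priority_ship, route_local, shipped

Round 1: rule 3 [IF payment_cleared THEN dock_ready]; rule 4 [IF priority_ship and pick_ticket THEN notify_customer]; rule 6 [IF packed THEN fragile_item]; rule 11 [IF carrier_assigned THEN order_received]. Adds dock_ready, notify_customer, fragile_item, order_received.
Round 2: rule 1 [IF fragile_item and shipped THEN hazmat_flag]. Adds hazmat_flag.
Round 3: rule 10 [IF hazmat_flag and notify_customer THEN manifest_closed]. Adds manifest_closed.
Round 4: rule 9 [IF manifest_closed THEN insured]. Adds insured.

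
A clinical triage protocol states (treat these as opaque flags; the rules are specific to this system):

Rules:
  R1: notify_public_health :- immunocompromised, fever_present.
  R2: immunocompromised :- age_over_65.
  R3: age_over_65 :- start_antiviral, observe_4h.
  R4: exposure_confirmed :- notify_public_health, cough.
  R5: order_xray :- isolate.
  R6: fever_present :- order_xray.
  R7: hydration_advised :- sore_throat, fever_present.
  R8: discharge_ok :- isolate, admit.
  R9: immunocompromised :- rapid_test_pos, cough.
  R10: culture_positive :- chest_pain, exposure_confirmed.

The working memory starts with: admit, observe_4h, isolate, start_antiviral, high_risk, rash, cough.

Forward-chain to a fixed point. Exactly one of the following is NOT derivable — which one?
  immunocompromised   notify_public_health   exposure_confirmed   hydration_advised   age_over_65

hydration_advised

Round 1 fires R3, R5, R8, giving age_over_65, order_xray, discharge_ok.
Round 2 fires R2, R6, giving immunocompromised, fever_present.
Round 3 fires R1, giving notify_public_health.
Round 4 fires R4, giving exposure_confirmed.
Derived: exposure_confirmed (round 4), immunocompromised (round 2), age_over_65 (round 1), notify_public_health (round 3). hydration_advised never appears in any round.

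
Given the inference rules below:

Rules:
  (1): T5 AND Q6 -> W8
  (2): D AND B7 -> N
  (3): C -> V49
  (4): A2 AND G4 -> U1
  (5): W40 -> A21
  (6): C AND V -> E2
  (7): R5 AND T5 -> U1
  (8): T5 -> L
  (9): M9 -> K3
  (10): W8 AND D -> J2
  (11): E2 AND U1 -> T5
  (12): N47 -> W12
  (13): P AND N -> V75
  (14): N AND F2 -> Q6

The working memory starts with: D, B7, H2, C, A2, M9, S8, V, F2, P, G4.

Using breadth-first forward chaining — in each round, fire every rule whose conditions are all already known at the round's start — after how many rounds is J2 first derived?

4

[1] (2) [D AND B7 -> N]; (3) [C -> V49]; (4) [A2 AND G4 -> U1]; (6) [C AND V -> E2]; (9) [M9 -> K3]. ⇒ new: N, V49, U1, E2, K3.
[2] (11) [E2 AND U1 -> T5]; (13) [P AND N -> V75]; (14) [N AND F2 -> Q6]. ⇒ new: T5, V75, Q6.
[3] (1) [T5 AND Q6 -> W8]; (8) [T5 -> L]. ⇒ new: W8, L.
[4] (10) [W8 AND D -> J2]. ⇒ new: J2.
J2 first appears in round 4.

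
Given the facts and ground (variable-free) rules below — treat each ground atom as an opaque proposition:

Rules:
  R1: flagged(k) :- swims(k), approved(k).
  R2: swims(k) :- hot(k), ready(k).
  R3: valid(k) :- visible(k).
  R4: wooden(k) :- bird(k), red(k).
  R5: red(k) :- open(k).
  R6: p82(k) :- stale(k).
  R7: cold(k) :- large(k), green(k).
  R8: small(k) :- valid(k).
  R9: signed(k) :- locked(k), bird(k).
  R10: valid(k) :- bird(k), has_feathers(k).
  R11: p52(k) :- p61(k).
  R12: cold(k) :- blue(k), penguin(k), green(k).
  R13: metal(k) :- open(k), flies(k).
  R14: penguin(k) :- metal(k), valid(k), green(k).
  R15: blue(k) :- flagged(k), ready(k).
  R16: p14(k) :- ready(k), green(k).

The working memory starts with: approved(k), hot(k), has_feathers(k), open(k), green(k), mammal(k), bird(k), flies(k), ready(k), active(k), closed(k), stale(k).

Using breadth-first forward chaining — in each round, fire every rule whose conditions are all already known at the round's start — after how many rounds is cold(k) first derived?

4

Round 1 — R2, R5, R6, R10, R13, R16, derive swims(k), red(k), p82(k), valid(k), metal(k), p14(k).
Round 2 — R1, R4, R8, R14, derive flagged(k), wooden(k), small(k), penguin(k).
Round 3 — R15, derive blue(k).
Round 4 — R12, derive cold(k).
cold(k) first appears in round 4.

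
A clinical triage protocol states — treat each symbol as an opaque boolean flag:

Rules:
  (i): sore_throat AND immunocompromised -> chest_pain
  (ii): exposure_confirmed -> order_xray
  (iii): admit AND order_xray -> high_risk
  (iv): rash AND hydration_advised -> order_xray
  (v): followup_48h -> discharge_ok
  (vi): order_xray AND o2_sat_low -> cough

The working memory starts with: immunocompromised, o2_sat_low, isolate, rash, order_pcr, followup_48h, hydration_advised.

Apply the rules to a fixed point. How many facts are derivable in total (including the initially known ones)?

10

Round 1: (iv) [rash AND hydration_advised -> order_xray]; (v) [followup_48h -> discharge_ok]. New: order_xray, discharge_ok.
Round 2: (vi) [order_xray AND o2_sat_low -> cough]. New: cough.
Closure: {cough, discharge_ok, followup_48h, hydration_advised, immunocompromised, isolate, o2_sat_low, order_pcr, order_xray, rash} — 10 facts.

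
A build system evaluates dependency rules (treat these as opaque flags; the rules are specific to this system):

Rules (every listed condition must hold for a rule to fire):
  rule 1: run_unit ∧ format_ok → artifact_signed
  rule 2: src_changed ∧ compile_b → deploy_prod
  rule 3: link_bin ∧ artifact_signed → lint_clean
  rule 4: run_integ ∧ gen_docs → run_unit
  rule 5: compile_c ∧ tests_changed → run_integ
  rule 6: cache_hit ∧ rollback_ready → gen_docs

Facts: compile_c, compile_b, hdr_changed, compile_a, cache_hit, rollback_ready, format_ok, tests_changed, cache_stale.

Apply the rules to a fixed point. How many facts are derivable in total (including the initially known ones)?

Round 1 fires rule 5, rule 6, giving run_integ, gen_docs.
Round 2 fires rule 4, giving run_unit.
Round 3 fires rule 1, giving artifact_signed.
Closure: {artifact_signed, cache_hit, cache_stale, compile_a, compile_b, compile_c, format_ok, gen_docs, hdr_changed, rollback_ready, run_integ, run_unit, tests_changed} — 13 facts.

13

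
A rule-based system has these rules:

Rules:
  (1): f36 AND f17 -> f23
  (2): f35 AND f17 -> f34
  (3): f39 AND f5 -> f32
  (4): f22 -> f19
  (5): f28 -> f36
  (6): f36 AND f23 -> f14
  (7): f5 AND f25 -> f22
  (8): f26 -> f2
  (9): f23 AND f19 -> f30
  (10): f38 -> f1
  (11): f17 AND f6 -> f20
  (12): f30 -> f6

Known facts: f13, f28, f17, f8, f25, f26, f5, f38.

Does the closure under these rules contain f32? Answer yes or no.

Round 1 fires (5), (7), (8), (10), giving f36, f22, f2, f1.
Round 2 fires (1), (4), giving f23, f19.
Round 3 fires (6), (9), giving f14, f30.
Round 4 fires (12), giving f6.
Round 5 fires (11), giving f20.
Fixed point reached. f32 is concluded only by (3); (3) needs f39 (never derived).

no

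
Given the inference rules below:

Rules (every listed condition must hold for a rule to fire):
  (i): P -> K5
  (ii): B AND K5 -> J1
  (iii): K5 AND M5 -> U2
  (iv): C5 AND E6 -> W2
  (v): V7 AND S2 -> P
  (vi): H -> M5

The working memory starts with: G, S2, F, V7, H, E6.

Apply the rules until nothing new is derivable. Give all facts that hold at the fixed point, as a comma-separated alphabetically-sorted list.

E6, F, G, H, K5, M5, P, S2, U2, V7

Round 1: (v) [V7 AND S2 -> P]; (vi) [H -> M5]. New: P, M5.
Round 2: (i) [P -> K5]. New: K5.
Round 3: (iii) [K5 AND M5 -> U2]. New: U2.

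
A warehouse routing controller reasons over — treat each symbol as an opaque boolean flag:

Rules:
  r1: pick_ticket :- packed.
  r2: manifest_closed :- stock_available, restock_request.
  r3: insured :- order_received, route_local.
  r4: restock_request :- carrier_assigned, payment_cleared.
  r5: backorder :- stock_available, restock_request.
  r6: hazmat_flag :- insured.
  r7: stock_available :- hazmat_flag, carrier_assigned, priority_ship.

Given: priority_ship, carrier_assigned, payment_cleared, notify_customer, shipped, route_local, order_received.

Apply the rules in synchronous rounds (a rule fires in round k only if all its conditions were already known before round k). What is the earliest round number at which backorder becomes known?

4

[1] r3 [insured :- order_received, route_local.]; r4 [restock_request :- carrier_assigned, payment_cleared.]. ⇒ new: insured, restock_request.
[2] r6 [hazmat_flag :- insured.]. ⇒ new: hazmat_flag.
[3] r7 [stock_available :- hazmat_flag, carrier_assigned, priority_ship.]. ⇒ new: stock_available.
[4] r2 [manifest_closed :- stock_available, restock_request.]; r5 [backorder :- stock_available, restock_request.]. ⇒ new: manifest_closed, backorder.
backorder first appears in round 4.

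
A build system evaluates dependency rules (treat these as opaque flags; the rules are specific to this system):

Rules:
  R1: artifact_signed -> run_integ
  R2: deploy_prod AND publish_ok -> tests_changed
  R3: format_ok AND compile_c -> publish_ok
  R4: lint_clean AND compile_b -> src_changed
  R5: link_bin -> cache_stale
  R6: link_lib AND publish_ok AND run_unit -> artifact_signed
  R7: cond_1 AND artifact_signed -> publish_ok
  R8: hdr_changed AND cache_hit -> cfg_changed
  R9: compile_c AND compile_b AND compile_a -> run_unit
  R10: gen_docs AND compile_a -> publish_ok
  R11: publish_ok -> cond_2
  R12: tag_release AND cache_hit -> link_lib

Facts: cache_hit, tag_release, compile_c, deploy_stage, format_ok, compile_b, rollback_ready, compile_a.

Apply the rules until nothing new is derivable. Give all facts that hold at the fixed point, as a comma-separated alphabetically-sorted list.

artifact_signed, cache_hit, compile_a, compile_b, compile_c, cond_2, deploy_stage, format_ok, link_lib, publish_ok, rollback_ready, run_integ, run_unit, tag_release

Round 1 fires R3, R9, R12, giving publish_ok, run_unit, link_lib.
Round 2 fires R6, R11, giving artifact_signed, cond_2.
Round 3 fires R1, giving run_integ.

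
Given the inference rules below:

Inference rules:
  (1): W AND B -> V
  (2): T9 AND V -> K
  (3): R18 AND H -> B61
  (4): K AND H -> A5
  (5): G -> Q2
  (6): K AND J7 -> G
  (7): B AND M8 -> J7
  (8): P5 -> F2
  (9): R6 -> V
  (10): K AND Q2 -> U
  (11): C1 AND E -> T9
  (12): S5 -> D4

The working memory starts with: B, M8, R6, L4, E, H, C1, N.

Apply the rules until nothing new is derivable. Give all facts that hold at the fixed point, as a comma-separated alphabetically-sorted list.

[1] (7) [B AND M8 -> J7]; (9) [R6 -> V]; (11) [C1 AND E -> T9]. ⇒ new: J7, V, T9.
[2] (2) [T9 AND V -> K]. ⇒ new: K.
[3] (4) [K AND H -> A5]; (6) [K AND J7 -> G]. ⇒ new: A5, G.
[4] (5) [G -> Q2]. ⇒ new: Q2.
[5] (10) [K AND Q2 -> U]. ⇒ new: U.

A5, B, C1, E, G, H, J7, K, L4, M8, N, Q2, R6, T9, U, V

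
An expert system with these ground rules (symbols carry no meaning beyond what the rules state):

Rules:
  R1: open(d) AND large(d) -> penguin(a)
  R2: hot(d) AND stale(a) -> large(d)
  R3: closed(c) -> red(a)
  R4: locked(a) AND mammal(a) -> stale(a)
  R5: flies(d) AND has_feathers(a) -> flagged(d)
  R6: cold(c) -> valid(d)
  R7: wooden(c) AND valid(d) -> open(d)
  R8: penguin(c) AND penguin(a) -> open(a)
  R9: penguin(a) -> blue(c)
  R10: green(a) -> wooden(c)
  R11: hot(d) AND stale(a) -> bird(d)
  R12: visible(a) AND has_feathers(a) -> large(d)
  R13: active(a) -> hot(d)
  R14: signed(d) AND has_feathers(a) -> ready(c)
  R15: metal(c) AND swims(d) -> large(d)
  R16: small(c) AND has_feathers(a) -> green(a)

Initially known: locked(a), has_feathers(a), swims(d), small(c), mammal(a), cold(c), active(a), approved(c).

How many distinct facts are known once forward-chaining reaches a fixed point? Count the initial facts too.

Round 1: R4 [locked(a) AND mammal(a) -> stale(a)]; R6 [cold(c) -> valid(d)]; R13 [active(a) -> hot(d)]; R16 [small(c) AND has_feathers(a) -> green(a)]. Adds stale(a), valid(d), hot(d), green(a).
Round 2: R2 [hot(d) AND stale(a) -> large(d)]; R10 [green(a) -> wooden(c)]; R11 [hot(d) AND stale(a) -> bird(d)]. Adds large(d), wooden(c), bird(d).
Round 3: R7 [wooden(c) AND valid(d) -> open(d)]. Adds open(d).
Round 4: R1 [open(d) AND large(d) -> penguin(a)]. Adds penguin(a).
Round 5: R9 [penguin(a) -> blue(c)]. Adds blue(c).
Closure: {active(a), approved(c), bird(d), blue(c), cold(c), green(a), has_feathers(a), hot(d), large(d), locked(a), mammal(a), open(d), penguin(a), small(c), stale(a), swims(d), valid(d), wooden(c)} — 18 facts.

18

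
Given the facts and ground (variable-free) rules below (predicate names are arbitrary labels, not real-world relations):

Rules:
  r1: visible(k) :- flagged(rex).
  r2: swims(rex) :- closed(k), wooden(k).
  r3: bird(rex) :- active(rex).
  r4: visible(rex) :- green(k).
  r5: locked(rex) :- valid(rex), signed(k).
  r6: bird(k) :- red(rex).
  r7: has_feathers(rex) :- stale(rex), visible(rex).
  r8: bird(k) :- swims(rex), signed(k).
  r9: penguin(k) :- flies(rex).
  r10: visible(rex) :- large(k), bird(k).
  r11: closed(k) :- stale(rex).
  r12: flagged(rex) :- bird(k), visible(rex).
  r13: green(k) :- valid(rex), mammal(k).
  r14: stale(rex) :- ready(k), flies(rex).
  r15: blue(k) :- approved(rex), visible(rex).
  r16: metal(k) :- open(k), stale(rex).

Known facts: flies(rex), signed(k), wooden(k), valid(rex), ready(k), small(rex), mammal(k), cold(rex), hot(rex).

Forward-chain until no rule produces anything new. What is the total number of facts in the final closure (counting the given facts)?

20

[1] r5 [locked(rex) :- valid(rex), signed(k).]; r9 [penguin(k) :- flies(rex).]; r13 [green(k) :- valid(rex), mammal(k).]; r14 [stale(rex) :- ready(k), flies(rex).]. ⇒ new: locked(rex), penguin(k), green(k), stale(rex).
[2] r4 [visible(rex) :- green(k).]; r11 [closed(k) :- stale(rex).]. ⇒ new: visible(rex), closed(k).
[3] r2 [swims(rex) :- closed(k), wooden(k).]; r7 [has_feathers(rex) :- stale(rex), visible(rex).]. ⇒ new: swims(rex), has_feathers(rex).
[4] r8 [bird(k) :- swims(rex), signed(k).]. ⇒ new: bird(k).
[5] r12 [flagged(rex) :- bird(k), visible(rex).]. ⇒ new: flagged(rex).
[6] r1 [visible(k) :- flagged(rex).]. ⇒ new: visible(k).
Closure: {bird(k), closed(k), cold(rex), flagged(rex), flies(rex), green(k), has_feathers(rex), hot(rex), locked(rex), mammal(k), penguin(k), ready(k), signed(k), small(rex), stale(rex), swims(rex), valid(rex), visible(k), visible(rex), wooden(k)} — 20 facts.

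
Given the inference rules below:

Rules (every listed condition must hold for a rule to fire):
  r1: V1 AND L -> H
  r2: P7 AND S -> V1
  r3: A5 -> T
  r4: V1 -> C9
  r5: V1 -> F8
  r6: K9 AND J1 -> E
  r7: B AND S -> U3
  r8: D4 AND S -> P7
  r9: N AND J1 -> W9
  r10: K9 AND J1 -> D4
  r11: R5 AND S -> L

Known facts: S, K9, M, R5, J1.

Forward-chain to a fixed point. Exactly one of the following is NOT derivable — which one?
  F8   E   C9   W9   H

Round 1: r6 [K9 AND J1 -> E]; r10 [K9 AND J1 -> D4]; r11 [R5 AND S -> L]. Adds E, D4, L.
Round 2: r8 [D4 AND S -> P7]. Adds P7.
Round 3: r2 [P7 AND S -> V1]. Adds V1.
Round 4: r1 [V1 AND L -> H]; r4 [V1 -> C9]; r5 [V1 -> F8]. Adds H, C9, F8.
Derived: H (round 4), E (round 1), F8 (round 4), C9 (round 4). W9 never appears in any round.

W9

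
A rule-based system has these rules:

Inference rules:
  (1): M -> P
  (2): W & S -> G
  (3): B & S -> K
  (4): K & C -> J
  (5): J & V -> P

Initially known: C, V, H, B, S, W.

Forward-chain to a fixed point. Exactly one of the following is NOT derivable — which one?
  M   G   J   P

M

[1] (2) [W & S -> G]; (3) [B & S -> K]. ⇒ new: G, K.
[2] (4) [K & C -> J]. ⇒ new: J.
[3] (5) [J & V -> P]. ⇒ new: P.
Derived: G (round 1), P (round 3), J (round 2). M never appears in any round.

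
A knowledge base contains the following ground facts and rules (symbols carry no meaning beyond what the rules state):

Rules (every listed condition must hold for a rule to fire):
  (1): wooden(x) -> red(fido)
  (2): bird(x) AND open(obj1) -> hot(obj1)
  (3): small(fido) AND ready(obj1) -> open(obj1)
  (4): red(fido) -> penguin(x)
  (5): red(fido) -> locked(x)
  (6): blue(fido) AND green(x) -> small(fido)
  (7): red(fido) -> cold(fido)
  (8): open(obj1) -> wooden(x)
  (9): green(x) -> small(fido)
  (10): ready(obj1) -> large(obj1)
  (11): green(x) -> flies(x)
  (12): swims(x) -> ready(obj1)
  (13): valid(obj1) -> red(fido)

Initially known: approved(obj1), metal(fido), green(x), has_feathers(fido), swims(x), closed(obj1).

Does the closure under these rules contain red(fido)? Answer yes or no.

[1] (9) [green(x) -> small(fido)]; (11) [green(x) -> flies(x)]; (12) [swims(x) -> ready(obj1)]. ⇒ new: small(fido), flies(x), ready(obj1).
[2] (3) [small(fido) AND ready(obj1) -> open(obj1)]; (10) [ready(obj1) -> large(obj1)]. ⇒ new: open(obj1), large(obj1).
[3] (8) [open(obj1) -> wooden(x)]. ⇒ new: wooden(x).
[4] (1) [wooden(x) -> red(fido)]. ⇒ new: red(fido).
[5] (4) [red(fido) -> penguin(x)]; (5) [red(fido) -> locked(x)]; (7) [red(fido) -> cold(fido)]. ⇒ new: penguin(x), locked(x), cold(fido).
red(fido) appears in round 4, so it is derivable.

yes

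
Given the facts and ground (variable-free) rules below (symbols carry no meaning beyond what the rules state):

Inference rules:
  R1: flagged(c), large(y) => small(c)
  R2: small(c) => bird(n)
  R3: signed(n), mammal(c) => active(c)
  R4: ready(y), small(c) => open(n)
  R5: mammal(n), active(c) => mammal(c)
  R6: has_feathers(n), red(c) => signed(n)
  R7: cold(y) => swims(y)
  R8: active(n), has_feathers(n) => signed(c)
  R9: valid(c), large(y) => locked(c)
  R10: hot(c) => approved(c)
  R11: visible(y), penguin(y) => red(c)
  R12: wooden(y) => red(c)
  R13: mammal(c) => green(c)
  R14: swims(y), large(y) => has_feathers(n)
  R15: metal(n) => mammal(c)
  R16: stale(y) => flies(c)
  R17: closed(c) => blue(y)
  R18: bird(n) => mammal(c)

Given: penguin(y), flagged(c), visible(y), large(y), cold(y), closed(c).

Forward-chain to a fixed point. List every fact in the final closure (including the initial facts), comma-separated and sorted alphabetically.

Round 1 — R1, R7, R11, R17, derive small(c), swims(y), red(c), blue(y).
Round 2 — R2, R14, derive bird(n), has_feathers(n).
Round 3 — R6, R18, derive signed(n), mammal(c).
Round 4 — R3, R13, derive active(c), green(c).

active(c), bird(n), blue(y), closed(c), cold(y), flagged(c), green(c), has_feathers(n), large(y), mammal(c), penguin(y), red(c), signed(n), small(c), swims(y), visible(y)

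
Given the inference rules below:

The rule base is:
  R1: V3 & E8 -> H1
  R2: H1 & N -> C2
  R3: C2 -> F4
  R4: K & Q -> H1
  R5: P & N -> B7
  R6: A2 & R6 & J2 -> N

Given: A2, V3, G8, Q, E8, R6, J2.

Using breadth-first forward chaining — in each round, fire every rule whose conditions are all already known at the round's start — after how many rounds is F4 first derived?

Round 1 — R1, R6, derive H1, N.
Round 2 — R2, derive C2.
Round 3 — R3, derive F4.
F4 first appears in round 3.

3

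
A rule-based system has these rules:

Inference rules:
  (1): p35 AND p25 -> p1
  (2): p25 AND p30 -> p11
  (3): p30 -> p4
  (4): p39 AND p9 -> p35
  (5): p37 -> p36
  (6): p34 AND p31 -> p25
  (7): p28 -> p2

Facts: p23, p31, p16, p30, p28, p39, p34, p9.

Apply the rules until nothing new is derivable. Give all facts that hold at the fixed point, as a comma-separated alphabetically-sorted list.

p1, p11, p16, p2, p23, p25, p28, p30, p31, p34, p35, p39, p4, p9

Round 1 fires (3), (4), (6), (7), giving p4, p35, p25, p2.
Round 2 fires (1), (2), giving p1, p11.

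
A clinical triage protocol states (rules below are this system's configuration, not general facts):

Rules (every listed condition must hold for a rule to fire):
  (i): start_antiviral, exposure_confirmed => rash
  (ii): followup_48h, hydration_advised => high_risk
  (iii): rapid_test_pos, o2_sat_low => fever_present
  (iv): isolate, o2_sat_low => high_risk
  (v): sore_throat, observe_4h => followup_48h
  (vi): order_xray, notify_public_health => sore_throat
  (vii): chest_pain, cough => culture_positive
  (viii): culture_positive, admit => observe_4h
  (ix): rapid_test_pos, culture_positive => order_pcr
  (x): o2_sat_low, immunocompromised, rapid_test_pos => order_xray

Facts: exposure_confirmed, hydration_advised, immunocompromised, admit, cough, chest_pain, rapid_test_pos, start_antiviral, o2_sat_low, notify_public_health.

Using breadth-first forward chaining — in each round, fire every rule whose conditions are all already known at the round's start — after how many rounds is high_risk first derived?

Round 1 fires (i), (iii), (vii), (x), giving rash, fever_present, culture_positive, order_xray.
Round 2 fires (vi), (viii), (ix), giving sore_throat, observe_4h, order_pcr.
Round 3 fires (v), giving followup_48h.
Round 4 fires (ii), giving high_risk.
high_risk first appears in round 4.

4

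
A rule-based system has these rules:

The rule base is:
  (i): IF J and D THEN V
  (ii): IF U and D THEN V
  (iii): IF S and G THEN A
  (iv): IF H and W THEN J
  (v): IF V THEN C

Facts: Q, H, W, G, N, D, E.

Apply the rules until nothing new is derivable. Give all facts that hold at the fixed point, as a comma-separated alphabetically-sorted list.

Round 1: (iv) [IF H and W THEN J]. Adds J.
Round 2: (i) [IF J and D THEN V]. Adds V.
Round 3: (v) [IF V THEN C]. Adds C.

C, D, E, G, H, J, N, Q, V, W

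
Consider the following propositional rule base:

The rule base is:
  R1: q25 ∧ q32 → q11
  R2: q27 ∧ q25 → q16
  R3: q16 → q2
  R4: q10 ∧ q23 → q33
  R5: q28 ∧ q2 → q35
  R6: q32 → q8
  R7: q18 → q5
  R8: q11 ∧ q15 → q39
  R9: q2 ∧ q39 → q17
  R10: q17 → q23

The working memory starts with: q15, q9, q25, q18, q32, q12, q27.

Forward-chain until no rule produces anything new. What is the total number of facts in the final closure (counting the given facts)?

15

Round 1: R1 [q25 ∧ q32 → q11]; R2 [q27 ∧ q25 → q16]; R6 [q32 → q8]; R7 [q18 → q5]. Adds q11, q16, q8, q5.
Round 2: R3 [q16 → q2]; R8 [q11 ∧ q15 → q39]. Adds q2, q39.
Round 3: R9 [q2 ∧ q39 → q17]. Adds q17.
Round 4: R10 [q17 → q23]. Adds q23.
Closure: {q11, q12, q15, q16, q17, q18, q2, q23, q25, q27, q32, q39, q5, q8, q9} — 15 facts.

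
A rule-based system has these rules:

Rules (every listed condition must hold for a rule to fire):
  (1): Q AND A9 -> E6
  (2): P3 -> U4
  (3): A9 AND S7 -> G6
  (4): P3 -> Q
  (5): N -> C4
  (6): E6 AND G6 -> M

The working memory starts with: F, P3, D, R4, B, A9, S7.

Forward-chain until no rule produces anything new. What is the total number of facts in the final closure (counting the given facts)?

12

Round 1: (2) [P3 -> U4]; (3) [A9 AND S7 -> G6]; (4) [P3 -> Q]. New: U4, G6, Q.
Round 2: (1) [Q AND A9 -> E6]. New: E6.
Round 3: (6) [E6 AND G6 -> M]. New: M.
Closure: {A9, B, D, E6, F, G6, M, P3, Q, R4, S7, U4} — 12 facts.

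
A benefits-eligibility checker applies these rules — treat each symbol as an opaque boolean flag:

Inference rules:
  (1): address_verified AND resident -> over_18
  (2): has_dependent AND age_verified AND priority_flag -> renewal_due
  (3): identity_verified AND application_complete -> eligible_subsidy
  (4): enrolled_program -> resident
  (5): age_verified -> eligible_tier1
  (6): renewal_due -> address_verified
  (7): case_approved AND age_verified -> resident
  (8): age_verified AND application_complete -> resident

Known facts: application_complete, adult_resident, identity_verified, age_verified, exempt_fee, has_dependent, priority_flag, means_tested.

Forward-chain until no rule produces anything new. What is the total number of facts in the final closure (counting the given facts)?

14

Round 1: (2) [has_dependent AND age_verified AND priority_flag -> renewal_due]; (3) [identity_verified AND application_complete -> eligible_subsidy]; (5) [age_verified -> eligible_tier1]; (8) [age_verified AND application_complete -> resident]. New: renewal_due, eligible_subsidy, eligible_tier1, resident.
Round 2: (6) [renewal_due -> address_verified]. New: address_verified.
Round 3: (1) [address_verified AND resident -> over_18]. New: over_18.
Closure: {address_verified, adult_resident, age_verified, application_complete, eligible_subsidy, eligible_tier1, exempt_fee, has_dependent, identity_verified, means_tested, over_18, priority_flag, renewal_due, resident} — 14 facts.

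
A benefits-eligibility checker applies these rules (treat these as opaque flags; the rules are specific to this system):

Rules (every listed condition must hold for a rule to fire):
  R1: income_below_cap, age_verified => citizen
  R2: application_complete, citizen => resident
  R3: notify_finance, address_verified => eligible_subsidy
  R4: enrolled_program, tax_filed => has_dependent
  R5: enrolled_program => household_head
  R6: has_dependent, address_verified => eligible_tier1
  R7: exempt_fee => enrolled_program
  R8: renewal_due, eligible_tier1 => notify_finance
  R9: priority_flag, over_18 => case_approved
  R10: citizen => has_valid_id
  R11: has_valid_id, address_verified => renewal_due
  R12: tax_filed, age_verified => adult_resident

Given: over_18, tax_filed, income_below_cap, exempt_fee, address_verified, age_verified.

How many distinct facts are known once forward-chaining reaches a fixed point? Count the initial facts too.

[1] R1 [income_below_cap, age_verified => citizen]; R7 [exempt_fee => enrolled_program]; R12 [tax_filed, age_verified => adult_resident]. ⇒ new: citizen, enrolled_program, adult_resident.
[2] R4 [enrolled_program, tax_filed => has_dependent]; R5 [enrolled_program => household_head]; R10 [citizen => has_valid_id]. ⇒ new: has_dependent, household_head, has_valid_id.
[3] R6 [has_dependent, address_verified => eligible_tier1]; R11 [has_valid_id, address_verified => renewal_due]. ⇒ new: eligible_tier1, renewal_due.
[4] R8 [renewal_due, eligible_tier1 => notify_finance]. ⇒ new: notify_finance.
[5] R3 [notify_finance, address_verified => eligible_subsidy]. ⇒ new: eligible_subsidy.
Closure: {address_verified, adult_resident, age_verified, citizen, eligible_subsidy, eligible_tier1, enrolled_program, exempt_fee, has_dependent, has_valid_id, household_head, income_below_cap, notify_finance, over_18, renewal_due, tax_filed} — 16 facts.

16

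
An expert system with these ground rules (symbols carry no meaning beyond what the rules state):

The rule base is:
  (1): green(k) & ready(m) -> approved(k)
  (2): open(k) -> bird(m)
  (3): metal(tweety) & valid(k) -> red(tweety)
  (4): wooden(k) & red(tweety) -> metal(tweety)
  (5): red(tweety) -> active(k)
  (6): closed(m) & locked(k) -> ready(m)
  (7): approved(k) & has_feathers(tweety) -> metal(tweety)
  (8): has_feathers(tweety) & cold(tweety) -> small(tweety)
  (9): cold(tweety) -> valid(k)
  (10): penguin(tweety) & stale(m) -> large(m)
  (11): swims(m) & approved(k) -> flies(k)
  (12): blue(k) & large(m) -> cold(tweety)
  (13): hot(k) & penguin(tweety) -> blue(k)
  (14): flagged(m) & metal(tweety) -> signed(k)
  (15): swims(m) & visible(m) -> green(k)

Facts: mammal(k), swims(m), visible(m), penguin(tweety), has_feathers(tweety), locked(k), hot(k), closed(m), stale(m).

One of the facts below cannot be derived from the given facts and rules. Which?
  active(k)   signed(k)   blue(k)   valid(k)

Round 1: (6) [closed(m) & locked(k) -> ready(m)]; (10) [penguin(tweety) & stale(m) -> large(m)]; (13) [hot(k) & penguin(tweety) -> blue(k)]; (15) [swims(m) & visible(m) -> green(k)]. New: ready(m), large(m), blue(k), green(k).
Round 2: (1) [green(k) & ready(m) -> approved(k)]; (12) [blue(k) & large(m) -> cold(tweety)]. New: approved(k), cold(tweety).
Round 3: (7) [approved(k) & has_feathers(tweety) -> metal(tweety)]; (8) [has_feathers(tweety) & cold(tweety) -> small(tweety)]; (9) [cold(tweety) -> valid(k)]; (11) [swims(m) & approved(k) -> flies(k)]. New: metal(tweety), small(tweety), valid(k), flies(k).
Round 4: (3) [metal(tweety) & valid(k) -> red(tweety)]. New: red(tweety).
Round 5: (5) [red(tweety) -> active(k)]. New: active(k).
Derived: active(k) (round 5), blue(k) (round 1), valid(k) (round 3). signed(k) never appears in any round.

signed(k)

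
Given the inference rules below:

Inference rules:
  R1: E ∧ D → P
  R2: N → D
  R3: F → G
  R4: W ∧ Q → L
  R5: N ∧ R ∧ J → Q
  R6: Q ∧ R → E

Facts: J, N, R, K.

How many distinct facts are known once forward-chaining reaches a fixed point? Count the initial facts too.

8

Round 1: R2 [N → D]; R5 [N ∧ R ∧ J → Q]. Adds D, Q.
Round 2: R6 [Q ∧ R → E]. Adds E.
Round 3: R1 [E ∧ D → P]. Adds P.
Closure: {D, E, J, K, N, P, Q, R} — 8 facts.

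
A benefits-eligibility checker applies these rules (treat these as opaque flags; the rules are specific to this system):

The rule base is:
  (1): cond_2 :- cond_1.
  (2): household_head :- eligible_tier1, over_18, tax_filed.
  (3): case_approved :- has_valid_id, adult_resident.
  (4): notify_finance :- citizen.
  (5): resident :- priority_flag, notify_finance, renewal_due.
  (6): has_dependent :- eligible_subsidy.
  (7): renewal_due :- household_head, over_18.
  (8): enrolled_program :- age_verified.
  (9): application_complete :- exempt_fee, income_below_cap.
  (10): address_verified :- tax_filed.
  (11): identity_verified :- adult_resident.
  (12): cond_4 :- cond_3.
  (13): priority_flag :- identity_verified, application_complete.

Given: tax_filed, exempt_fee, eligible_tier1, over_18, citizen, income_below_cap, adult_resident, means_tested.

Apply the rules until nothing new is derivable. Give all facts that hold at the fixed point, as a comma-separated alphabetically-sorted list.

address_verified, adult_resident, application_complete, citizen, eligible_tier1, exempt_fee, household_head, identity_verified, income_below_cap, means_tested, notify_finance, over_18, priority_flag, renewal_due, resident, tax_filed

Round 1 fires (2), (4), (9), (10), (11), giving household_head, notify_finance, application_complete, address_verified, identity_verified.
Round 2 fires (7), (13), giving renewal_due, priority_flag.
Round 3 fires (5), giving resident.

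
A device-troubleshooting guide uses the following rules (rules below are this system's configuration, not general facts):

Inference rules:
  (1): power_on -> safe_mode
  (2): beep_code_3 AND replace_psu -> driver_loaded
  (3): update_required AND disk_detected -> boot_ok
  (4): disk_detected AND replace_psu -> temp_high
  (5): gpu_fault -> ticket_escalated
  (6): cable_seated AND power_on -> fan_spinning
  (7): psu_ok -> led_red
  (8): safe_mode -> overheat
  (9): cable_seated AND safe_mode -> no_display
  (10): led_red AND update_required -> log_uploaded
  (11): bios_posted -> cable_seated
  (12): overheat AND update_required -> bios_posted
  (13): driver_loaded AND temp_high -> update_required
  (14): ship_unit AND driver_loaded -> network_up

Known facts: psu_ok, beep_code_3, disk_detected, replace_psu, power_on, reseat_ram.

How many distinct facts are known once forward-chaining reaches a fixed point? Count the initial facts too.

18

Round 1 fires (1), (2), (4), (7), giving safe_mode, driver_loaded, temp_high, led_red.
Round 2 fires (8), (13), giving overheat, update_required.
Round 3 fires (3), (10), (12), giving boot_ok, log_uploaded, bios_posted.
Round 4 fires (11), giving cable_seated.
Round 5 fires (6), (9), giving fan_spinning, no_display.
Closure: {beep_code_3, bios_posted, boot_ok, cable_seated, disk_detected, driver_loaded, fan_spinning, led_red, log_uploaded, no_display, overheat, power_on, psu_ok, replace_psu, reseat_ram, safe_mode, temp_high, update_required} — 18 facts.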